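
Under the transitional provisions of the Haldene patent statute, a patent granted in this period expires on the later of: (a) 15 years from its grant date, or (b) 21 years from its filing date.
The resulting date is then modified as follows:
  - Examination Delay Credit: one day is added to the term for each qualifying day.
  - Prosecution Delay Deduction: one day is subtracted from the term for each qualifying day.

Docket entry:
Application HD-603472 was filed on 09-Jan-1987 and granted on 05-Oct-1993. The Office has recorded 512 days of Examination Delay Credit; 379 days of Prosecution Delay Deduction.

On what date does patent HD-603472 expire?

2009-02-15

(a) grant + 15 years → 5 October 2008.
(b) filing + 21 years → 9 January 2008.
Later of the two: 5 October 2008.
Examination Delay Credit: +512 days → 1 March 2010.
Prosecution Delay Deduction: −379 days → 15 February 2009.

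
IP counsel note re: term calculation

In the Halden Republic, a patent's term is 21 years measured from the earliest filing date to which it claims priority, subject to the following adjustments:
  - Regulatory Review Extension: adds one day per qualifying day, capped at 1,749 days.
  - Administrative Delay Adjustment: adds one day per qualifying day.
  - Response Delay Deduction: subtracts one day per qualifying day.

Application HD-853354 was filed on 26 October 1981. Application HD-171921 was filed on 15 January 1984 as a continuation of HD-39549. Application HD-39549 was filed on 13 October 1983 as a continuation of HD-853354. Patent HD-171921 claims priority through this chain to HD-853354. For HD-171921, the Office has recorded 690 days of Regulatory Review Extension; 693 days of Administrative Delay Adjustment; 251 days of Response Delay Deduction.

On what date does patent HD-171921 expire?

Earliest priority filing: 26 October 1981.
Base term: 26 October 1981 + 21 years → 26 October 2002.
Regulatory Review Extension: 690 days (within the 1749-day cap) → +690 days → 15 September 2004.
Administrative Delay Adjustment: +693 days → 9 August 2006.
Response Delay Deduction: −251 days → 1 December 2005.

2005-12-01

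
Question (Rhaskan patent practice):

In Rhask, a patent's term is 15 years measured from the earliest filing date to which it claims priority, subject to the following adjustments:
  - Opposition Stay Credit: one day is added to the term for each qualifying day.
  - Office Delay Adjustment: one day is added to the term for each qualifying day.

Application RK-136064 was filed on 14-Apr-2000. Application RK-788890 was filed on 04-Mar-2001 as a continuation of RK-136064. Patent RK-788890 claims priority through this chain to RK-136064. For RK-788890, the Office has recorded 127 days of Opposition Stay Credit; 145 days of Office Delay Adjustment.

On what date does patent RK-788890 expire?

2016-01-11

Earliest priority filing: 14 April 2000.
Base term: 14 April 2000 + 15 years → 14 April 2015.
Opposition Stay Credit: +127 days → 19 August 2015.
Office Delay Adjustment: +145 days → 11 January 2016.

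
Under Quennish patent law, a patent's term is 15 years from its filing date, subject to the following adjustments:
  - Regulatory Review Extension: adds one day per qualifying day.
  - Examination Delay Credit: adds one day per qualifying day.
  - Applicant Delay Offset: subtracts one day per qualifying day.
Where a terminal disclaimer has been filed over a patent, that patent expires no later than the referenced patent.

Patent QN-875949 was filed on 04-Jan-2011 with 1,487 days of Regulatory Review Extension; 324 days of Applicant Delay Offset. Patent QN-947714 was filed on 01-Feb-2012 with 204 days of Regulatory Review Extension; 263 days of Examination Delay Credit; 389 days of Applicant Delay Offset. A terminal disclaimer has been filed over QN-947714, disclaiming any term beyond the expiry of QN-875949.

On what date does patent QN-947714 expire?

April 20, 2027

Natural term of QN-947714:
  Base: filing + 15 years → 1 February 2027.
  Regulatory Review Extension: +204 days → 24 August 2027.
  Examination Delay Credit: +263 days → 13 May 2028.
  Applicant Delay Offset: −389 days → 20 April 2027.
Expiry of referenced patent QN-875949:
  Base: filing + 15 years → 4 January 2026.
  Regulatory Review Extension: +1487 days → 30 January 2030.
  Applicant Delay Offset: −324 days → 12 March 2029.
Terminal disclaimer: QN-947714 expires on the earlier of 20 April 2027 and 12 March 2029.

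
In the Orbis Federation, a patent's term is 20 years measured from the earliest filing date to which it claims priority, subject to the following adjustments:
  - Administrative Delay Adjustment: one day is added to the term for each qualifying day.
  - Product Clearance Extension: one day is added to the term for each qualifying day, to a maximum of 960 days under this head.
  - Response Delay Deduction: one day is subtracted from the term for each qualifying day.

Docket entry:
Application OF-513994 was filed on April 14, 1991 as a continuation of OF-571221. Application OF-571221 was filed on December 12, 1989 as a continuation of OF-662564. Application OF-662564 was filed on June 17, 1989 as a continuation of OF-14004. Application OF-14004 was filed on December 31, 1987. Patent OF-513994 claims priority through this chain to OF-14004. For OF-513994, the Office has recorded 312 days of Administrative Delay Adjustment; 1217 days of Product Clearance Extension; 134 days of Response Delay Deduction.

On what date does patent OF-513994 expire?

Earliest priority filing: 31 December 1987.
Base term: 31 December 1987 + 20 years → 31 December 2007.
Administrative Delay Adjustment: +312 days → 7 November 2008.
Product Clearance Extension: 1217 days claimed exceeds the 960-day cap, so +960 days → 25 June 2011.
Response Delay Deduction: −134 days → 11 February 2011.

February 11, 2011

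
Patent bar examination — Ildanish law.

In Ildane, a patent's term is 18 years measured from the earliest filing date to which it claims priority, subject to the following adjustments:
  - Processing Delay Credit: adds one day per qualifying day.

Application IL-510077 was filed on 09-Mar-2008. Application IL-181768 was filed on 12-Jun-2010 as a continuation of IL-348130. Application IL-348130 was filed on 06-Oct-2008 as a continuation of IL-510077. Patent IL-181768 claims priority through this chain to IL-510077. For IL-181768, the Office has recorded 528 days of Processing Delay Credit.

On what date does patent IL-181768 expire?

2027-08-19

Earliest priority filing: 9 March 2008.
Base term: 9 March 2008 + 18 years → 9 March 2026.
Processing Delay Credit: +528 days → 19 August 2027.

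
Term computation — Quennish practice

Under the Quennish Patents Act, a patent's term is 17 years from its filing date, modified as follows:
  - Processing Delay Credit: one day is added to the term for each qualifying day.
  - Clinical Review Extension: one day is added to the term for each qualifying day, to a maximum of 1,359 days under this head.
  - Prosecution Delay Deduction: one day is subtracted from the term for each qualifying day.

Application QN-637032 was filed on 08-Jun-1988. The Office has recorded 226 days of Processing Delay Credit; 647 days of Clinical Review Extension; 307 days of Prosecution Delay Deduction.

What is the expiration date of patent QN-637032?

Base term: filing date + 17 years → 8 June 2005.
Processing Delay Credit: +226 days → 20 January 2006.
Clinical Review Extension: 647 days (within the 1359-day cap) → +647 days → 29 October 2007.
Prosecution Delay Deduction: −307 days → 26 December 2006.

December 26, 2006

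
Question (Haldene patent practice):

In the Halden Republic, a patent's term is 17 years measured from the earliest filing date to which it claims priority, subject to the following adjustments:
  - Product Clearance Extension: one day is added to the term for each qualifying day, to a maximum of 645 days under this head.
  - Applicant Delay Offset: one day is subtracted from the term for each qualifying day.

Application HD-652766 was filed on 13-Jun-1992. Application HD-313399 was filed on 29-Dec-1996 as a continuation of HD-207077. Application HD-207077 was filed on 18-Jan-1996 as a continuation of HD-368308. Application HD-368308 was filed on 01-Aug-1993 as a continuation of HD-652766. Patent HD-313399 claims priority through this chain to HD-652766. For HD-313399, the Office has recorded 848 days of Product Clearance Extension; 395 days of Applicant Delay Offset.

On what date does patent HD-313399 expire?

Earliest priority filing: 13 June 1992.
Base term: 13 June 1992 + 17 years → 13 June 2009.
Product Clearance Extension: 848 days claimed exceeds the 645-day cap, so +645 days → 20 March 2011.
Applicant Delay Offset: −395 days → 18 February 2010.

2010-02-18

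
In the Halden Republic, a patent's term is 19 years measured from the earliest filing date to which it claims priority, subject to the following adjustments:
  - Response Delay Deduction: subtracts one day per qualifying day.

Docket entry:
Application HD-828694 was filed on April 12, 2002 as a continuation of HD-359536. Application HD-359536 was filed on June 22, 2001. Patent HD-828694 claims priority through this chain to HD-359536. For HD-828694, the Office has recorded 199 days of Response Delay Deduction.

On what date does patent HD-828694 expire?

Earliest priority filing: 22 June 2001.
Base term: 22 June 2001 + 19 years → 22 June 2020.
Response Delay Deduction: −199 days → 6 December 2019.

December 6, 2019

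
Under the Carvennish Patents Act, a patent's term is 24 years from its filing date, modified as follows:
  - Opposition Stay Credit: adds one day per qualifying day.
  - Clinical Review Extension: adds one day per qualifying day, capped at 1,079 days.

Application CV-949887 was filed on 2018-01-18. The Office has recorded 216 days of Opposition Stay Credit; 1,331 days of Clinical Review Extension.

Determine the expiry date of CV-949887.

Base term: filing date + 24 years → 18 January 2042.
Opposition Stay Credit: +216 days → 22 August 2042.
Clinical Review Extension: 1331 days claimed exceeds the 1079-day cap, so +1079 days → 5 August 2045.

2045-08-05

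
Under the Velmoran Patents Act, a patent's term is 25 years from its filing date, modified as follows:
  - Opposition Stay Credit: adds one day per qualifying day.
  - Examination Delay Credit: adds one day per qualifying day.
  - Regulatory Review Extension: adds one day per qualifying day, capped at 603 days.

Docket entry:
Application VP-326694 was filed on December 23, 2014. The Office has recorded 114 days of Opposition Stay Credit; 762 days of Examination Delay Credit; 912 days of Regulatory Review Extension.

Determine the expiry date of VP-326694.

Base term: filing date + 25 years → 23 December 2039.
Opposition Stay Credit: +114 days → 15 April 2040.
Examination Delay Credit: +762 days → 17 May 2042.
Regulatory Review Extension: 912 days claimed exceeds the 603-day cap, so +603 days → 10 January 2044.

January 10, 2044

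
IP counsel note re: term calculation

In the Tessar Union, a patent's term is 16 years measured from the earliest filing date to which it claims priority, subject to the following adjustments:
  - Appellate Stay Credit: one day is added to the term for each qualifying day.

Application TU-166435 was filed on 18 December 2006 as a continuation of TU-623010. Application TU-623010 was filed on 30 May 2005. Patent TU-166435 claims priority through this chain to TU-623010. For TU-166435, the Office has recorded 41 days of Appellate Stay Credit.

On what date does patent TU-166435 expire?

2021-07-10

Earliest priority filing: 30 May 2005.
Base term: 30 May 2005 + 16 years → 30 May 2021.
Appellate Stay Credit: +41 days → 10 July 2021.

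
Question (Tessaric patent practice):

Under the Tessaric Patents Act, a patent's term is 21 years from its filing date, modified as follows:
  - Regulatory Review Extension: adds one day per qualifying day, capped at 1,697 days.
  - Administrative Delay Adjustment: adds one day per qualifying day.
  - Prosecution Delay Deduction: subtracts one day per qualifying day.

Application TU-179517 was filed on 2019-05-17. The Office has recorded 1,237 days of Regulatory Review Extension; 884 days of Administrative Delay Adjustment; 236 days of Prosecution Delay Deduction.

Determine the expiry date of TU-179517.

July 15, 2045

Base term: filing date + 21 years → 17 May 2040.
Regulatory Review Extension: 1237 days (within the 1697-day cap) → +1237 days → 6 October 2043.
Administrative Delay Adjustment: +884 days → 8 March 2046.
Prosecution Delay Deduction: −236 days → 15 July 2045.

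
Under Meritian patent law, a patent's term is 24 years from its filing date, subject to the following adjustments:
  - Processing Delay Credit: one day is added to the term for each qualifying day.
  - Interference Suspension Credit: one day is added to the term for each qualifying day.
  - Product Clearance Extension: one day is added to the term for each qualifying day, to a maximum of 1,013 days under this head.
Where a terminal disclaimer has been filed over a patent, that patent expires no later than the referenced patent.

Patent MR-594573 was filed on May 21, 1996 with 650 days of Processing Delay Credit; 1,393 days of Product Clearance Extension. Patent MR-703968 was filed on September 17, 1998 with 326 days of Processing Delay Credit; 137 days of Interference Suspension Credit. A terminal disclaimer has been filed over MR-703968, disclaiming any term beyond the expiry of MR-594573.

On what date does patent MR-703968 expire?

Natural term of MR-703968:
  Base: filing + 24 years → 17 September 2022.
  Processing Delay Credit: +326 days → 9 August 2023.
  Interference Suspension Credit: +137 days → 24 December 2023.
Expiry of referenced patent MR-594573:
  Base: filing + 24 years → 21 May 2020.
  Processing Delay Credit: +650 days → 2 March 2022.
  Product Clearance Extension: 1393 days claimed exceeds the 1013-day cap, so +1013 days → 9 December 2024.
Terminal disclaimer: MR-703968 expires on the earlier of 24 December 2023 and 9 December 2024.

2023-12-24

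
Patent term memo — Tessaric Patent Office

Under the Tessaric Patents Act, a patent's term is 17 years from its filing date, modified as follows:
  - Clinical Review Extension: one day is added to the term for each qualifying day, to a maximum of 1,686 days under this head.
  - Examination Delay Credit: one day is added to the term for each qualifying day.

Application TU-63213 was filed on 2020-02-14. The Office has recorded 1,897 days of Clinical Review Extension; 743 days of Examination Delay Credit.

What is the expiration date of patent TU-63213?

Base term: filing date + 17 years → 14 February 2037.
Clinical Review Extension: 1897 days claimed exceeds the 1686-day cap, so +1686 days → 27 September 2041.
Examination Delay Credit: +743 days → 10 October 2043.

October 10, 2043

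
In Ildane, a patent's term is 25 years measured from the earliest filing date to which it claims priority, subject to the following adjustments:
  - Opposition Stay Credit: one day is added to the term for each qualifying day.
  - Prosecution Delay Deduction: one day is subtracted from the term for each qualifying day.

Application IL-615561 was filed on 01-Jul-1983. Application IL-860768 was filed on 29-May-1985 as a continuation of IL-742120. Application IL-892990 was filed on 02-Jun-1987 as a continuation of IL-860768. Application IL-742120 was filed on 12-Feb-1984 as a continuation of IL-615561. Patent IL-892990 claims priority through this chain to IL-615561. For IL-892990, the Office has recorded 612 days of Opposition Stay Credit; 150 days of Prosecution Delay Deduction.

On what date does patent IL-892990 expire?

2009-10-06

Earliest priority filing: 1 July 1983.
Base term: 1 July 1983 + 25 years → 1 July 2008.
Opposition Stay Credit: +612 days → 5 March 2010.
Prosecution Delay Deduction: −150 days → 6 October 2009.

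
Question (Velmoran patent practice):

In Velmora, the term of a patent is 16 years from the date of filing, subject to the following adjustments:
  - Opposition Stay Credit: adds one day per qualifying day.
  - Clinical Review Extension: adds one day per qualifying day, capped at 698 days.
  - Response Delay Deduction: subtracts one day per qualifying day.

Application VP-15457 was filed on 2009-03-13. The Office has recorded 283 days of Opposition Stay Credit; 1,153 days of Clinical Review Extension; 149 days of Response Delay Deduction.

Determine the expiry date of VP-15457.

June 23, 2027

Base term: filing date + 16 years → 13 March 2025.
Opposition Stay Credit: +283 days → 21 December 2025.
Clinical Review Extension: 1153 days claimed exceeds the 698-day cap, so +698 days → 19 November 2027.
Response Delay Deduction: −149 days → 23 June 2027.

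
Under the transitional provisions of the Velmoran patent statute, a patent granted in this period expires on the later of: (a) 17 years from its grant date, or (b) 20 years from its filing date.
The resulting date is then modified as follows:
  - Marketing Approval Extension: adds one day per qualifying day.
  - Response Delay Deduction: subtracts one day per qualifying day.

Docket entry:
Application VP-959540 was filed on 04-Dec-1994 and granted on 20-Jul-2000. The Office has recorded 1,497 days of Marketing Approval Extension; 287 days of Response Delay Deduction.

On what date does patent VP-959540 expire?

(a) grant + 17 years → 20 July 2017.
(b) filing + 20 years → 4 December 2014.
Later of the two: 20 July 2017.
Marketing Approval Extension: +1497 days → 25 August 2021.
Response Delay Deduction: −287 days → 11 November 2020.

November 11, 2020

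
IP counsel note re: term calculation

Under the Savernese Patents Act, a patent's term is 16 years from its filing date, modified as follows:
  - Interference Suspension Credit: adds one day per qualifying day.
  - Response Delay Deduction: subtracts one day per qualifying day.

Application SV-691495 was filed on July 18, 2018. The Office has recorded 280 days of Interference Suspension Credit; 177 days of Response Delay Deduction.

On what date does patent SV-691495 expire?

2034-10-29

Base term: filing date + 16 years → 18 July 2034.
Interference Suspension Credit: +280 days → 24 April 2035.
Response Delay Deduction: −177 days → 29 October 2034.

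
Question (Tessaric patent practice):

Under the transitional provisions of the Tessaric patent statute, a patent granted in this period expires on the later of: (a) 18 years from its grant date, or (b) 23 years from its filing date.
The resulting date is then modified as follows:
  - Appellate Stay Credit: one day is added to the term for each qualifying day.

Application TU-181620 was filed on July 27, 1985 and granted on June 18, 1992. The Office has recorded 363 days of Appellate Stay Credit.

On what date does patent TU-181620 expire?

June 16, 2011

(a) grant + 18 years → 18 June 2010.
(b) filing + 23 years → 27 July 2008.
Later of the two: 18 June 2010.
Appellate Stay Credit: +363 days → 16 June 2011.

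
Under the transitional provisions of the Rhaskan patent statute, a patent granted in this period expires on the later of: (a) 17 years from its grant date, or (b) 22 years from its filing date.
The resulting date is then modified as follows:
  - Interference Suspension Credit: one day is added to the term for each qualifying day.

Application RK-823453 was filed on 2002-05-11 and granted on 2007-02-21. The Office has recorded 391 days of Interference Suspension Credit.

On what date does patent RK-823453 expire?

(a) grant + 17 years → 21 February 2024.
(b) filing + 22 years → 11 May 2024.
Later of the two: 11 May 2024.
Interference Suspension Credit: +391 days → 6 June 2025.

2025-06-06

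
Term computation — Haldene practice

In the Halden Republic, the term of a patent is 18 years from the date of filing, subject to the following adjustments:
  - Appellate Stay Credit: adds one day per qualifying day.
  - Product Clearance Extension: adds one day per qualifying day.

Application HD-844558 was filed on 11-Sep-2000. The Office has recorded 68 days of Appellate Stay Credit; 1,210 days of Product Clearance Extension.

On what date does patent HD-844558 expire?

Base term: filing date + 18 years → 11 September 2018.
Appellate Stay Credit: +68 days → 18 November 2018.
Product Clearance Extension: +1210 days → 12 March 2022.

March 12, 2022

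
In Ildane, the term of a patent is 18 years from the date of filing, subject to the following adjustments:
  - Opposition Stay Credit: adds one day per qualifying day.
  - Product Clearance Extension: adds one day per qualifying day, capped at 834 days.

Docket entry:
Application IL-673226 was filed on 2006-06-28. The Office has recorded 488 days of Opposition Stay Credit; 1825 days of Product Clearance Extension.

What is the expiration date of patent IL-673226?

Base term: filing date + 18 years → 28 June 2024.
Opposition Stay Credit: +488 days → 29 October 2025.
Product Clearance Extension: 1825 days claimed exceeds the 834-day cap, so +834 days → 10 February 2028.

February 10, 2028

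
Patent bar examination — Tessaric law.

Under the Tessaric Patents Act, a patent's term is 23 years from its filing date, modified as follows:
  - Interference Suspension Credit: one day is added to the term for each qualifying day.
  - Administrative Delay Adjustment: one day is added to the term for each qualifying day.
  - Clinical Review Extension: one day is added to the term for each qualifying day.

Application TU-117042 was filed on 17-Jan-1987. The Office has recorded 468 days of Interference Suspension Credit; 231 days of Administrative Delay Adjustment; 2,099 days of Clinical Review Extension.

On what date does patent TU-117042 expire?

Base term: filing date + 23 years → 17 January 2010.
Interference Suspension Credit: +468 days → 30 April 2011.
Administrative Delay Adjustment: +231 days → 17 December 2011.
Clinical Review Extension: +2099 days → 15 September 2017.

2017-09-15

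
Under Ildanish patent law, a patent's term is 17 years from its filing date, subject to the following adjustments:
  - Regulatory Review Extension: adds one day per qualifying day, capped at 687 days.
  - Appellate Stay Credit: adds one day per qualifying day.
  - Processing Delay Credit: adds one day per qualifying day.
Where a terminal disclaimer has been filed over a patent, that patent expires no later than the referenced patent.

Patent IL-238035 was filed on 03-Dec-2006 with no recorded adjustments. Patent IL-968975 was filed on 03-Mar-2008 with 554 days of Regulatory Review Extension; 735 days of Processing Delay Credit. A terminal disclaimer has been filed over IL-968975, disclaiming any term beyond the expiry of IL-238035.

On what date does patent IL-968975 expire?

2023-12-03

Natural term of IL-968975:
  Base: filing + 17 years → 3 March 2025.
  Regulatory Review Extension: 554 days (within the 687-day cap) → +554 days → 8 September 2026.
  Processing Delay Credit: +735 days → 12 September 2028.
Expiry of referenced patent IL-238035:
  Base: filing + 17 years → 3 December 2023.
Terminal disclaimer: IL-968975 expires on the earlier of 12 September 2028 and 3 December 2023.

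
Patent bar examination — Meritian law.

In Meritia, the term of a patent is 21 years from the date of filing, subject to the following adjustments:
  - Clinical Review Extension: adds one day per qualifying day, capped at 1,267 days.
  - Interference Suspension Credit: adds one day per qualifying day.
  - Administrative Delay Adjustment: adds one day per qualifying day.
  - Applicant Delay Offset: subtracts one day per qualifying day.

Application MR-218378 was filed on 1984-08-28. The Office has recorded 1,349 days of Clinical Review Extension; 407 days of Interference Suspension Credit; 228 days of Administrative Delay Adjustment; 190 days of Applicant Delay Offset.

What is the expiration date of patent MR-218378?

May 6, 2010

Base term: filing date + 21 years → 28 August 2005.
Clinical Review Extension: 1349 days claimed exceeds the 1267-day cap, so +1267 days → 15 February 2009.
Interference Suspension Credit: +407 days → 29 March 2010.
Administrative Delay Adjustment: +228 days → 12 November 2010.
Applicant Delay Offset: −190 days → 6 May 2010.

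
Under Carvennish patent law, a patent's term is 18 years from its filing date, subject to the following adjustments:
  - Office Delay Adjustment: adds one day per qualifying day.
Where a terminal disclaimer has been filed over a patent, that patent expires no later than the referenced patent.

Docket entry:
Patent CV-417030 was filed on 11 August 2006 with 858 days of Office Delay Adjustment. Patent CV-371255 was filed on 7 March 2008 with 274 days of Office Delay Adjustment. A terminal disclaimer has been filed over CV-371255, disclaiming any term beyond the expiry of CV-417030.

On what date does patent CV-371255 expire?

Natural term of CV-371255:
  Base: filing + 18 years → 7 March 2026.
  Office Delay Adjustment: +274 days → 6 December 2026.
Expiry of referenced patent CV-417030:
  Base: filing + 18 years → 11 August 2024.
  Office Delay Adjustment: +858 days → 17 December 2026.
Terminal disclaimer: CV-371255 expires on the earlier of 6 December 2026 and 17 December 2026.

December 6, 2026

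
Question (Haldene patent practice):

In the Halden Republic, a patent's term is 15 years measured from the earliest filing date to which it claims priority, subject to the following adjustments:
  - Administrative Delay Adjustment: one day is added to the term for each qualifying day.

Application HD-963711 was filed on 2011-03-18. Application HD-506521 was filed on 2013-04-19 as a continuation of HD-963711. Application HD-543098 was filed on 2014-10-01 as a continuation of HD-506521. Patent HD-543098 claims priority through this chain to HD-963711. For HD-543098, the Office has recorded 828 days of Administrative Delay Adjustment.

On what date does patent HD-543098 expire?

June 23, 2028

Earliest priority filing: 18 March 2011.
Base term: 18 March 2011 + 15 years → 18 March 2026.
Administrative Delay Adjustment: +828 days → 23 June 2028.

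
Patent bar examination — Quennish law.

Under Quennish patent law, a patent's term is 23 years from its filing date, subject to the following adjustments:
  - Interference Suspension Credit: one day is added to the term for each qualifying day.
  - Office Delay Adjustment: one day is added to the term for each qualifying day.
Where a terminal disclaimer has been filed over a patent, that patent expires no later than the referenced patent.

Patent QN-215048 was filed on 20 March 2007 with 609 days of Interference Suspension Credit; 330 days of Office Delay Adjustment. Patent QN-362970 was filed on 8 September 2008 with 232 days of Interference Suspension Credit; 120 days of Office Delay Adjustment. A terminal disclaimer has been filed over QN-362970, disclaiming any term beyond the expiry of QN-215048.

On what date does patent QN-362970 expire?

2032-08-25

Natural term of QN-362970:
  Base: filing + 23 years → 8 September 2031.
  Interference Suspension Credit: +232 days → 27 April 2032.
  Office Delay Adjustment: +120 days → 25 August 2032.
Expiry of referenced patent QN-215048:
  Base: filing + 23 years → 20 March 2030.
  Interference Suspension Credit: +609 days → 19 November 2031.
  Office Delay Adjustment: +330 days → 14 October 2032.
Terminal disclaimer: QN-362970 expires on the earlier of 25 August 2032 and 14 October 2032.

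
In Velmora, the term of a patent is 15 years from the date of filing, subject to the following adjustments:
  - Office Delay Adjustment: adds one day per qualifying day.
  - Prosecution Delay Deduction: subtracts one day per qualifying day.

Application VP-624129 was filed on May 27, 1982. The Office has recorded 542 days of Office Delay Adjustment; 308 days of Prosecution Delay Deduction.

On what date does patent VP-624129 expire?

Base term: filing date + 15 years → 27 May 1997.
Office Delay Adjustment: +542 days → 20 November 1998.
Prosecution Delay Deduction: −308 days → 16 January 1998.

1998-01-16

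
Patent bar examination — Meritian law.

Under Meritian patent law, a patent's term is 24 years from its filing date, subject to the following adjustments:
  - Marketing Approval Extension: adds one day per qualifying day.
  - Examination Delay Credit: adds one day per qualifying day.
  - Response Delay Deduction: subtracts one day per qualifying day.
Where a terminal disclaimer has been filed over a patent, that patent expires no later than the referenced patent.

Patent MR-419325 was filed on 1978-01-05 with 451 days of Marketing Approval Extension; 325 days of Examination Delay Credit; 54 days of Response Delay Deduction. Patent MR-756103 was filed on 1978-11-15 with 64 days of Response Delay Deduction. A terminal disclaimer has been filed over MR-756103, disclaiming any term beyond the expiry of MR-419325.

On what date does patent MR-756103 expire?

September 12, 2002

Natural term of MR-756103:
  Base: filing + 24 years → 15 November 2002.
  Response Delay Deduction: −64 days → 12 September 2002.
Expiry of referenced patent MR-419325:
  Base: filing + 24 years → 5 January 2002.
  Marketing Approval Extension: +451 days → 1 April 2003.
  Examination Delay Credit: +325 days → 20 February 2004.
  Response Delay Deduction: −54 days → 28 December 2003.
Terminal disclaimer: MR-756103 expires on the earlier of 12 September 2002 and 28 December 2003.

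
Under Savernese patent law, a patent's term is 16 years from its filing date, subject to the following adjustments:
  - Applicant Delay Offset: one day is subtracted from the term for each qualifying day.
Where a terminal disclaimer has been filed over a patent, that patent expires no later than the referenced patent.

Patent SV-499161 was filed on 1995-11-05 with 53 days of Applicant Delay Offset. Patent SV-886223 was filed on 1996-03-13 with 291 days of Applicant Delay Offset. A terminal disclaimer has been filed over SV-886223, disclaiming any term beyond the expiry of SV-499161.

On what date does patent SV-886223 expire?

Natural term of SV-886223:
  Base: filing + 16 years → 13 March 2012.
  Applicant Delay Offset: −291 days → 27 May 2011.
Expiry of referenced patent SV-499161:
  Base: filing + 16 years → 5 November 2011.
  Applicant Delay Offset: −53 days → 13 September 2011.
Terminal disclaimer: SV-886223 expires on the earlier of 27 May 2011 and 13 September 2011.

2011-05-27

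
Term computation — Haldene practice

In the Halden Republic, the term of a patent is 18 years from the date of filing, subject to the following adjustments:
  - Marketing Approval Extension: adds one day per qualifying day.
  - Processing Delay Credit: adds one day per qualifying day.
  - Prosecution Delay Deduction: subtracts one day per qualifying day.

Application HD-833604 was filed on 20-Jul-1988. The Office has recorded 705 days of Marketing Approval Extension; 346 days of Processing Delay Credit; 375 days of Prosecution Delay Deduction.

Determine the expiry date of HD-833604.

May 26, 2008

Base term: filing date + 18 years → 20 July 2006.
Marketing Approval Extension: +705 days → 24 June 2008.
Processing Delay Credit: +346 days → 5 June 2009.
Prosecution Delay Deduction: −375 days → 26 May 2008.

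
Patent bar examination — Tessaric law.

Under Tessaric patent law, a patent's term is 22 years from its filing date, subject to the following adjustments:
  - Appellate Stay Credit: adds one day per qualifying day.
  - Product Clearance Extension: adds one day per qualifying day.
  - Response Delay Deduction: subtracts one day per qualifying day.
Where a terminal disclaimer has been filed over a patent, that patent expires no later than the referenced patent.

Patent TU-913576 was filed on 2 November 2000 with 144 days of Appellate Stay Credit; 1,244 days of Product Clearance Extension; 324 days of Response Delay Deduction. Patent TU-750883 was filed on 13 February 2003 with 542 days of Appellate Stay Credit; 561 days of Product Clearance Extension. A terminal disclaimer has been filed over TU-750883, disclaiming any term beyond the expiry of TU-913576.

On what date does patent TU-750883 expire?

Natural term of TU-750883:
  Base: filing + 22 years → 13 February 2025.
  Appellate Stay Credit: +542 days → 9 August 2026.
  Product Clearance Extension: +561 days → 21 February 2028.
Expiry of referenced patent TU-913576:
  Base: filing + 22 years → 2 November 2022.
  Appellate Stay Credit: +144 days → 26 March 2023.
  Product Clearance Extension: +1244 days → 21 August 2026.
  Response Delay Deduction: −324 days → 1 October 2025.
Terminal disclaimer: TU-750883 expires on the earlier of 21 February 2028 and 1 October 2025.

2025-10-01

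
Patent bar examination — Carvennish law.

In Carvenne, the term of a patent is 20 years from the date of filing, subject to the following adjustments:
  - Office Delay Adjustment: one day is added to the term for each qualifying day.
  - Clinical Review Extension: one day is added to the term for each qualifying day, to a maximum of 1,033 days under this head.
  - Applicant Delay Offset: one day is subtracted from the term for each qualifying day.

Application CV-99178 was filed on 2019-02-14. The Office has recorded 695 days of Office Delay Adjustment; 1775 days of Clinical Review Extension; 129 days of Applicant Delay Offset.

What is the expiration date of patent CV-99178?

July 2, 2043

Base term: filing date + 20 years → 14 February 2039.
Office Delay Adjustment: +695 days → 9 January 2041.
Clinical Review Extension: 1775 days claimed exceeds the 1033-day cap, so +1033 days → 8 November 2043.
Applicant Delay Offset: −129 days → 2 July 2043.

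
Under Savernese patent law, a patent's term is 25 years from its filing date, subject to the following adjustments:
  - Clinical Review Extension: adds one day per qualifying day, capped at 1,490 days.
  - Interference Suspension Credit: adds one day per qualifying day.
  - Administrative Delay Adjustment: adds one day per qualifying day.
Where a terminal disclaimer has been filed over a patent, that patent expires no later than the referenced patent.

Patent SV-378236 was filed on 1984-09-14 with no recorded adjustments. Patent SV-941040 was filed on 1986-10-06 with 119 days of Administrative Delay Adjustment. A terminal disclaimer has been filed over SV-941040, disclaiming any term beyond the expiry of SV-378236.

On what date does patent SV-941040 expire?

Natural term of SV-941040:
  Base: filing + 25 years → 6 October 2011.
  Administrative Delay Adjustment: +119 days → 2 February 2012.
Expiry of referenced patent SV-378236:
  Base: filing + 25 years → 14 September 2009.
Terminal disclaimer: SV-941040 expires on the earlier of 2 February 2012 and 14 September 2009.

2009-09-14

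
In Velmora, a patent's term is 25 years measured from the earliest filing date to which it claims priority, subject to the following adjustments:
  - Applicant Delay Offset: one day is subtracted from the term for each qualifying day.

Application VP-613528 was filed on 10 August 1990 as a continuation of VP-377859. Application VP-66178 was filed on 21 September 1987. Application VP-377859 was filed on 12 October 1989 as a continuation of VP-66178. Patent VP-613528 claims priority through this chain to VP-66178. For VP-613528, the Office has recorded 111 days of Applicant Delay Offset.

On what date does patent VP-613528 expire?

June 2, 2012

Earliest priority filing: 21 September 1987.
Base term: 21 September 1987 + 25 years → 21 September 2012.
Applicant Delay Offset: −111 days → 2 June 2012.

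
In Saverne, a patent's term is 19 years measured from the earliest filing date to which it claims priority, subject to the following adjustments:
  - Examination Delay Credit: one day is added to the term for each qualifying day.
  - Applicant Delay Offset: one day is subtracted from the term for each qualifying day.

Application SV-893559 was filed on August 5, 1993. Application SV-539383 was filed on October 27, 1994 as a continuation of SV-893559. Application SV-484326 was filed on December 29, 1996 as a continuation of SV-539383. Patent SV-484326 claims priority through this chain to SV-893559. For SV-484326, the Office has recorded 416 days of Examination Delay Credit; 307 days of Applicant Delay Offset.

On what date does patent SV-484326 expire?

November 22, 2012

Earliest priority filing: 5 August 1993.
Base term: 5 August 1993 + 19 years → 5 August 2012.
Examination Delay Credit: +416 days → 25 September 2013.
Applicant Delay Offset: −307 days → 22 November 2012.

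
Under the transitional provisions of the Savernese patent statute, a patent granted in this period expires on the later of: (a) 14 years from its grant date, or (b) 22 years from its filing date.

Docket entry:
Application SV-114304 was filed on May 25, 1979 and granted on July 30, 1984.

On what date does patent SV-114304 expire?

(a) grant + 14 years → 30 July 1998.
(b) filing + 22 years → 25 May 2001.
Later of the two: 25 May 2001.

May 25, 2001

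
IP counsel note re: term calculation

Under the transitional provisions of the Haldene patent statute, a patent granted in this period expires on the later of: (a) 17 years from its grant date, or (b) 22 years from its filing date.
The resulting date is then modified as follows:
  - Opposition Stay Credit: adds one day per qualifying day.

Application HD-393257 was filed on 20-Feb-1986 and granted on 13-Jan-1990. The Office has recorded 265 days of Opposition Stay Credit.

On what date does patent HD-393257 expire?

(a) grant + 17 years → 13 January 2007.
(b) filing + 22 years → 20 February 2008.
Later of the two: 20 February 2008.
Opposition Stay Credit: +265 days → 11 November 2008.

November 11, 2008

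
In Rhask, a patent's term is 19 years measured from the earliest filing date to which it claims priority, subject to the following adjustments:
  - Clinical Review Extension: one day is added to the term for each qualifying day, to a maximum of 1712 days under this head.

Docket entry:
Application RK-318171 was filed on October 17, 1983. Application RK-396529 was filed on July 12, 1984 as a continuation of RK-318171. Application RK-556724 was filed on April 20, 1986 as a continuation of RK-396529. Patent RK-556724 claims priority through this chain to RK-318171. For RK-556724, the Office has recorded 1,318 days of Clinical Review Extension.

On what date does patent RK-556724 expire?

Earliest priority filing: 17 October 1983.
Base term: 17 October 1983 + 19 years → 17 October 2002.
Clinical Review Extension: 1318 days (within the 1712-day cap) → +1318 days → 27 May 2006.

2006-05-27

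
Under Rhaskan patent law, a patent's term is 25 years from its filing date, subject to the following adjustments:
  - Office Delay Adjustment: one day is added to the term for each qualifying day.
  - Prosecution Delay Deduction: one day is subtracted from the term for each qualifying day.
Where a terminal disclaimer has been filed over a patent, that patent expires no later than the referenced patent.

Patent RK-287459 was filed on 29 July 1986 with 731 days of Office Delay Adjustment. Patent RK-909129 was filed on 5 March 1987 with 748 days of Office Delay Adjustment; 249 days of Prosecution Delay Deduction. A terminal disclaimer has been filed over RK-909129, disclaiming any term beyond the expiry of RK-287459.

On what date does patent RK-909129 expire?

July 17, 2013

Natural term of RK-909129:
  Base: filing + 25 years → 5 March 2012.
  Office Delay Adjustment: +748 days → 23 March 2014.
  Prosecution Delay Deduction: −249 days → 17 July 2013.
Expiry of referenced patent RK-287459:
  Base: filing + 25 years → 29 July 2011.
  Office Delay Adjustment: +731 days → 29 July 2013.
Terminal disclaimer: RK-909129 expires on the earlier of 17 July 2013 and 29 July 2013.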